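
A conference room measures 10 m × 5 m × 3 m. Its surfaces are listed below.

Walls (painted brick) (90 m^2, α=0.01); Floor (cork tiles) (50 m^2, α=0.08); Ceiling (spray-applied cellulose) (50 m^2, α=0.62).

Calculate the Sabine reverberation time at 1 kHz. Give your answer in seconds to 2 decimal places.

Equivalent absorption area: A = 90×0.01 + 50×0.08 + 50×0.62 = 35.900 m^2.
V = 10·5·3 = 150 m³.
T = 0.161 V/A = 0.161·150/35.900 = 0.67 s.

0.67 sec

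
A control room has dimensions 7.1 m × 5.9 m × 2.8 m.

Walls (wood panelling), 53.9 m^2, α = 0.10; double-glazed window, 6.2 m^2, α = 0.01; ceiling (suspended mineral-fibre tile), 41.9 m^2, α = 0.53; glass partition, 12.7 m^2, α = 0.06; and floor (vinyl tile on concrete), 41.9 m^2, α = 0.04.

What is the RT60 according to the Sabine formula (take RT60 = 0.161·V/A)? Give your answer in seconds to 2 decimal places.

0.63 s

Equivalent absorption area: A = 53.9·0.10 + 6.2·0.01 + 41.9·0.53 + 12.7·0.06 + 41.9·0.04 = 30.097 m^2.
V = 7.1·5.9·2.8 = 117.292 m³.
RT60 = 0.161 · V / A = 0.161 × 117.292 / 30.097 = 0.63 s.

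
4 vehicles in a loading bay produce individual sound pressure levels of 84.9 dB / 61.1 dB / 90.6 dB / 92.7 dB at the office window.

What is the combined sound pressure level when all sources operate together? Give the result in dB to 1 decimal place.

95.2 dB

Σ 10^(Lᵢ/10) = 3.321e+09.
L_total = 10·log₁₀(3.321e+09) = 95.2 dB.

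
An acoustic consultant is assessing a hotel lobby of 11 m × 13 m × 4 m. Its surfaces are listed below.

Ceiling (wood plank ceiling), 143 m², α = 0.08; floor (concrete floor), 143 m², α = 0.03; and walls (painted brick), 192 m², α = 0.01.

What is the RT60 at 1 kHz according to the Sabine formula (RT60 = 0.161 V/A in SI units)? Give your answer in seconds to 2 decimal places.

5.22 s

Summing Sᵢαᵢ: 11.440 + 4.290 + 1.920 → A = 17.650 sabins.
Room volume: 572 m³.
Sabine: RT60 = 0.161 × 572 / 17.650 = 5.22 s.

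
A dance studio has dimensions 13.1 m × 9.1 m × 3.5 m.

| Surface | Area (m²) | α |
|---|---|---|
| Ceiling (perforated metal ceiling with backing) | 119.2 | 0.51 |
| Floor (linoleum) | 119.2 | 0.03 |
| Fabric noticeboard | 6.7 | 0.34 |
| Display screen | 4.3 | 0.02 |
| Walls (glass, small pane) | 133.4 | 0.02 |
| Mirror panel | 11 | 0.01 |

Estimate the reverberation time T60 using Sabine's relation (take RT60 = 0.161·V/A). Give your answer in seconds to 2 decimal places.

Summing Sᵢαᵢ: 60.792 + 3.576 + 2.278 + 0.086 + 2.668 + 0.110 → A = 69.510 sabins.
Room volume: 417.235 m³.
T = 0.161 V/A = 0.161·417.235/69.510 = 0.97 s.

0.97 s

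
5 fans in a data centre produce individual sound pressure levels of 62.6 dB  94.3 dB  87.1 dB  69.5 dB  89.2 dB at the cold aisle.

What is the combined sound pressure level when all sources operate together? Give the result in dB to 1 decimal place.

Σ 10^(Lᵢ/10) = 4.047e+09.
Combined level = 10 log₁₀(4.047e+09) = 96.1 dB.

96.1 dB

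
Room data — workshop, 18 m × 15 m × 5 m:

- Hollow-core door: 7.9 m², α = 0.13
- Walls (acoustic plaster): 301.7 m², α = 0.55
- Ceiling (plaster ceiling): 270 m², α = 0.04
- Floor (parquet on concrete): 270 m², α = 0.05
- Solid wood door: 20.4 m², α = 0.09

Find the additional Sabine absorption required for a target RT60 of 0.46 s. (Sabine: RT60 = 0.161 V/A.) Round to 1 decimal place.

Summing Sᵢαᵢ: 1.027 + 165.935 + 10.800 + 13.500 + 1.836 → A₁ = 193.098 sabins.
For T = 0.46 s, need A₂ = 0.161·V/T = 0.161·1350/0.46 = 472.500 sabins.
Additional absorption ΔA = 472.500 − 193.098 = 279.4 sabins.

279.4 sabins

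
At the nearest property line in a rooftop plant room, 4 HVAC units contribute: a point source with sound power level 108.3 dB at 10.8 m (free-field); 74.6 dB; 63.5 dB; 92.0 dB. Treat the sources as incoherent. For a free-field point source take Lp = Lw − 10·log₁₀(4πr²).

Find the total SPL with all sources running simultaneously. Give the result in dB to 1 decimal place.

Source at 10.8 m: Lp = 108.3 − 10·log₁₀(4π·10.8²) = 108.3 − 10·log₁₀(1465.741) = 76.6 dB.
Σ 10^(Lᵢ/10) = 1.662e+09.
Combined level = 10 log₁₀(1.662e+09) = 92.2 dB.

92.2 dB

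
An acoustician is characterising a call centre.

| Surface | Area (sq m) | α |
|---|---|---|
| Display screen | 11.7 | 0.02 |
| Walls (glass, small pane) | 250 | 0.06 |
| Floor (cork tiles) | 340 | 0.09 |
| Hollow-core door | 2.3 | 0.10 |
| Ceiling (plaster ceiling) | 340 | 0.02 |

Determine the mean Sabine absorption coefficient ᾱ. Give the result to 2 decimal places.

Total surface area S = 944.0 sq m.
Weighted sum Σ Sα = 52.864.
ᾱ = 52.864 / 944.0 = 0.06.

0.06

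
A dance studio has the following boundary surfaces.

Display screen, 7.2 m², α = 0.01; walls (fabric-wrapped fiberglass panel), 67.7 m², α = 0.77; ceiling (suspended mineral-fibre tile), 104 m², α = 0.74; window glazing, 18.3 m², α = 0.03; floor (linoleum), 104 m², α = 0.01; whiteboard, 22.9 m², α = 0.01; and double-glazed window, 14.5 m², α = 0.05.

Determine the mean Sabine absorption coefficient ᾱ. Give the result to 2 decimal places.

Total surface area S = 338.6 m².
Σ(Sᵢαᵢ) = 7.2*0.01 + 67.7*0.77 + 104*0.74 + 18.3*0.03 + 104*0.01 + 22.9*0.01 + 14.5*0.05 = 131.704.
ᾱ = 131.704 / 338.6 = 0.39.

0.39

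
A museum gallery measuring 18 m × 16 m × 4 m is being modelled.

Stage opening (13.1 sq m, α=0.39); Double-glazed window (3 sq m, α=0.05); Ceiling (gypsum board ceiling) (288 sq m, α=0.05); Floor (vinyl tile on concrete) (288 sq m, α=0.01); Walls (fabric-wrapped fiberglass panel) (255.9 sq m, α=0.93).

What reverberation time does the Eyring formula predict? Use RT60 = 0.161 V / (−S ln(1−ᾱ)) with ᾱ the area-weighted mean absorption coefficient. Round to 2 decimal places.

0.60 sec

Total surface area S = 13.1 + 3 + 288 + 288 + 255.9 = 848.0 sq m.
Σ(Sᵢαᵢ) = 13.1·0.39 + 3·0.05 + 288·0.05 + 288·0.01 + 255.9·0.93 = 260.526.
ᾱ = 260.526 / 848.0 = 0.3072.
Eyring denominator: −S ln(1−ᾱ) = 311.228.
V = 18 × 16 × 4 = 1152 m³.
RT60 = 0.161 × 1152 / 311.228 = 0.60 s.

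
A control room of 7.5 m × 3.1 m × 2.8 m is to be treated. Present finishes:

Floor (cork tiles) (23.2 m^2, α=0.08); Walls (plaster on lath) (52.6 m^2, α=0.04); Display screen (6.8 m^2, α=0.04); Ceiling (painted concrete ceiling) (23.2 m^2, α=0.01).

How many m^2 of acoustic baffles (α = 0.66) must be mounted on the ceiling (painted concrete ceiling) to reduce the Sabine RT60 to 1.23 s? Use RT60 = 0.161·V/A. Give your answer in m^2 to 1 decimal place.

6.2

Summing Sᵢαᵢ: 1.856 + 2.104 + 0.272 + 0.232 → A₁ = 4.464 sabins.
V = 65.1 m³. Target absorption A₂ = 0.161 × 65.1 / 1.23 = 8.521 sabins.
ΔA needed = 8.521 − 4.464 = 4.057 sabins.
Net gain per m^2: Δα = 0.66 − 0.01 = 0.65.
Panel area = 4.057 / 0.65 = 6.2 m^2.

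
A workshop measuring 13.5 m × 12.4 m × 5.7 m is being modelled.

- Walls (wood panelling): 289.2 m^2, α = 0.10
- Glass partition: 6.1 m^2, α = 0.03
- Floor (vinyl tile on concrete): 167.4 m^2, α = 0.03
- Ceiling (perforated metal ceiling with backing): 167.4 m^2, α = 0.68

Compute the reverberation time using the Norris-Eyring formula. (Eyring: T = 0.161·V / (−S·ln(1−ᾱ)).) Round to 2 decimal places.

0.91 seconds

Total surface area S = 289.2 + 6.1 + 167.4 + 167.4 = 630.1 m^2.
Absorption A = 289.2×0.10 + 6.1×0.03 + 167.4×0.03 + 167.4×0.68 = 147.957 sabins.
ᾱ = 147.957 / 630.1 = 0.2348.
−S·ln(1−ᾱ) = −630.1 × ln(1 − 0.2348) = 168.626.
V = 13.5 × 12.4 × 5.7 = 954.18 m³.
T = 0.161·V/[−S·ln(1−ᾱ)] = 0.161·954.18/168.626 = 0.91 s.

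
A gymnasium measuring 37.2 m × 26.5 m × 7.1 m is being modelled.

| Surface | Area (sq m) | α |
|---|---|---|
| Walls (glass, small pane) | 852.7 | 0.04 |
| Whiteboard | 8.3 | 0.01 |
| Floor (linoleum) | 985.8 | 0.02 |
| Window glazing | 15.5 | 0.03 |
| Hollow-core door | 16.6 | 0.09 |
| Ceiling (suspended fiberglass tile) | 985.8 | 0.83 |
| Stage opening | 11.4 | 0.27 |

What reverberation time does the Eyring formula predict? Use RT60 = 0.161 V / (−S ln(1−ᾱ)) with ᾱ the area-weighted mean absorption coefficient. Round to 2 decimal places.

1.08 s

S = Σ Sᵢ = 2876.1 sq m.
Absorption A = 852.7·0.04 + 8.3·0.01 + 985.8·0.02 + 15.5·0.03 + 16.6·0.09 + 985.8·0.83 + 11.4·0.27 = 877.158 sabins.
ᾱ = 877.158 / 2876.1 = 0.3050.
Eyring denominator: −S ln(1−ᾱ) = 1046.450.
V = 37.2 × 26.5 × 7.1 = 6999.18 m³.
T = 0.161·V/[−S·ln(1−ᾱ)] = 0.161·6999.18/1046.450 = 1.08 s.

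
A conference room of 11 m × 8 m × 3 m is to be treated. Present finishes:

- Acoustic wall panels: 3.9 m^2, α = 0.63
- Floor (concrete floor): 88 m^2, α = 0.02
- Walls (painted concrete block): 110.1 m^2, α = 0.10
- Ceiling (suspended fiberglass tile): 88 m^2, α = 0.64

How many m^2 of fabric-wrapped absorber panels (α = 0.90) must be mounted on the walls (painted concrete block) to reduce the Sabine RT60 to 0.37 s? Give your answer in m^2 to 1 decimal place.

54.2

Total absorption A₁ = 3.9×0.63 + 88×0.02 + 110.1×0.10 + 88×0.64
  = 2.457 + 1.760 + 11.010 + 56.320 = 71.547 m^2 sabins.
V = 264 m³. Target absorption A₂ = 0.161 × 264 / 0.37 = 114.876 sabins.
Absorption to add: 114.876 − 71.547 = 43.329 sabins.
Each m^2 of panel replacing the walls (painted concrete block) adds (0.90 − 0.10) = 0.80 sabins.
Panel area = 43.329 / 0.80 = 54.2 m^2.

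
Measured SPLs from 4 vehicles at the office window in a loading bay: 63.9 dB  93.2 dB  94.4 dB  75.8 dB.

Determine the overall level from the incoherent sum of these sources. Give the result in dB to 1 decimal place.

Sum in the linear (power) domain: Σ 10^(Lᵢ/10) = 10^(63.9/10) + 10^(93.2/10) + 10^(94.4/10) + 10^(75.8/10) = 4.884e+09.
Combined level = 10 log₁₀(4.884e+09) = 96.9 dB.

96.9 dB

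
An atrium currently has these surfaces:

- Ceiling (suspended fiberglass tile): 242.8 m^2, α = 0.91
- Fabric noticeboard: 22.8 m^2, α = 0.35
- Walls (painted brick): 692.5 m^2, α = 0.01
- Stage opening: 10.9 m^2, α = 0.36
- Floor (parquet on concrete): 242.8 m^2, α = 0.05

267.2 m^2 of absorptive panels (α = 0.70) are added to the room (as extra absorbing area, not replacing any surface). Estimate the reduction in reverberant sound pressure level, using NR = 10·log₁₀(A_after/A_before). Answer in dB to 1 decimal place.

A_before = Σ Sᵢαᵢ = 242.8×0.91 + 22.8×0.35 + 692.5×0.01 + 10.9×0.36 + 242.8×0.05 = 251.917 sabins.
Added absorption = 267.2 × 0.70 = 187.040 sabins.
New total A_after = 438.957 sabins.
Reduction = 10 log₁₀(A_after/A_before) = 10 log₁₀(1.7425) = 2.4 dB.

2.4 dB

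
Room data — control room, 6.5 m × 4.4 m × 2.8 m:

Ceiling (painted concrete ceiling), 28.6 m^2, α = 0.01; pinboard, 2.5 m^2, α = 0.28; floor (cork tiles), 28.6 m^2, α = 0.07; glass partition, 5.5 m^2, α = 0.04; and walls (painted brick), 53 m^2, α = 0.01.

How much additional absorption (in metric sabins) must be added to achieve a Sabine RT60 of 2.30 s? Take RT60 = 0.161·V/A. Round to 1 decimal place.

1.9 sabins

Total absorption A₁ = 28.6·0.01 + 2.5·0.28 + 28.6·0.07 + 5.5·0.04 + 53·0.01
  = 0.286 + 0.700 + 2.002 + 0.220 + 0.530 = 3.738 m^2 sabins.
For T = 2.30 s, need A₂ = 0.161·V/T = 0.161·80.08/2.30 = 5.606 sabins.
ΔA = A₂ − A₁ = 5.606 − 3.738 = 1.9 sabins.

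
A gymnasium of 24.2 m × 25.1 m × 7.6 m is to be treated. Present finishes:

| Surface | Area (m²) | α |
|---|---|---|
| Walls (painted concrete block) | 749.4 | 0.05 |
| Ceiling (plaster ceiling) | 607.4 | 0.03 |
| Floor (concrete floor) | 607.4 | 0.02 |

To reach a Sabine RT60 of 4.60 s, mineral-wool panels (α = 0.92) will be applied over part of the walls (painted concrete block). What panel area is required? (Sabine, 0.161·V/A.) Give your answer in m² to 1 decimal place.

A₁ = Σ Sᵢαᵢ = 749.4×0.05 + 607.4×0.03 + 607.4×0.02 = 67.840 sabins.
V = 4616.392 m³. Target absorption A₂ = 0.161 × 4616.392 / 4.60 = 161.574 sabins.
ΔA needed = 161.574 − 67.840 = 93.734 sabins.
Each m² of panel replacing the walls (painted concrete block) adds (0.92 − 0.05) = 0.87 sabins.
Panel area = 93.734 / 0.87 = 107.7 m².

107.7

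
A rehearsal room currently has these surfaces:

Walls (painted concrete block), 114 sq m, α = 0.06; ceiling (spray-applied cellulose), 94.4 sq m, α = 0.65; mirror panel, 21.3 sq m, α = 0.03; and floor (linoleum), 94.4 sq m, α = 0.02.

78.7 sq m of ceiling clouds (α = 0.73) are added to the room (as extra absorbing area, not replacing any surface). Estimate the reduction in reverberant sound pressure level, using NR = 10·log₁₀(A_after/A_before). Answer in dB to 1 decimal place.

Total absorption A_before = 114·0.06 + 94.4·0.65 + 21.3·0.03 + 94.4·0.02
  = 6.840 + 61.360 + 0.639 + 1.888 = 70.727 sq m sabins.
Added absorption = 78.7 × 0.73 = 57.451 sabins.
New total A_after = 128.178 sabins.
Reduction = 10 log₁₀(A_after/A_before) = 10 log₁₀(1.8123) = 2.6 dB.

2.6 dB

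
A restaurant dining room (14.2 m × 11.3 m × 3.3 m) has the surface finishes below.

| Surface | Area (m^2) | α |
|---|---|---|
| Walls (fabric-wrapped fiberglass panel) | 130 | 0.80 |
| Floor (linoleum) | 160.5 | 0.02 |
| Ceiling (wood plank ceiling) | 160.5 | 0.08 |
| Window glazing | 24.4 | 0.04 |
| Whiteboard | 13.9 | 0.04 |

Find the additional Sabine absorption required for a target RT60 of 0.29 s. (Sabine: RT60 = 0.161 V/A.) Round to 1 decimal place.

172.4 sabins

Total absorption A₁ = 130×0.80 + 160.5×0.02 + 160.5×0.08 + 24.4×0.04 + 13.9×0.04
  = 104.000 + 3.210 + 12.840 + 0.976 + 0.556 = 121.582 m^2 sabins.
Target A₂ = 0.161·529.518/0.29 = 293.974 sabins (V = 529.518 m³).
Additional absorption ΔA = 293.974 − 121.582 = 172.4 sabins.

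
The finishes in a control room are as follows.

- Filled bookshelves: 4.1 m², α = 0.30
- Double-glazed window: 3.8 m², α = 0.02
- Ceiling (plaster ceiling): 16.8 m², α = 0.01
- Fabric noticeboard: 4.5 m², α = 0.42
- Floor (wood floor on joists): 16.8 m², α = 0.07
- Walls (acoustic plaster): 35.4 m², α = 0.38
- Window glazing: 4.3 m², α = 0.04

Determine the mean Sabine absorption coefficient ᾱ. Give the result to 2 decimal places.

0.21

Total surface area S = 85.7 m².
A = 4.1*0.30 + 3.8*0.02 + 16.8*0.01 + 4.5*0.42 + 16.8*0.07 + 35.4*0.38 + 4.3*0.04 = 18.164 sabins.
ᾱ = 18.164 / 85.7 = 0.21.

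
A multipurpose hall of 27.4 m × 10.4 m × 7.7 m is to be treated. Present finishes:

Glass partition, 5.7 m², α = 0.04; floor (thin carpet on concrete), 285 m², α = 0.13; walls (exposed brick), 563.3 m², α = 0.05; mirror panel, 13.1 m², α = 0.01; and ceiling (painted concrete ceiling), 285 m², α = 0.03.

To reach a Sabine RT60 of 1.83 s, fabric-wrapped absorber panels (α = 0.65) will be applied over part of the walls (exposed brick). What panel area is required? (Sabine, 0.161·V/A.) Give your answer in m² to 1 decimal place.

198.2

Equivalent absorption area: A₁ = 5.7*0.04 + 285*0.13 + 563.3*0.05 + 13.1*0.01 + 285*0.03 = 74.124 m².
V = 2194.192 m³. Target absorption A₂ = 0.161 × 2194.192 / 1.83 = 193.041 sabins.
ΔA needed = 193.041 − 74.124 = 118.917 sabins.
Net gain per m²: Δα = 0.65 − 0.05 = 0.60.
Panel area = 118.917 / 0.60 = 198.2 m².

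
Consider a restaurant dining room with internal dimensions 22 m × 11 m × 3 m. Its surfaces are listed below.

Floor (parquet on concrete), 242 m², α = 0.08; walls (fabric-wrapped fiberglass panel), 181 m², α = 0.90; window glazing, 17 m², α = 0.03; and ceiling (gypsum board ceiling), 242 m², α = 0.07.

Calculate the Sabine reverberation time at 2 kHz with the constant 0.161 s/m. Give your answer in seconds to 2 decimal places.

0.59 seconds

Total absorption A = 242*0.08 + 181*0.90 + 17*0.03 + 242*0.07
  = 19.360 + 162.900 + 0.510 + 16.940 = 199.710 m² sabins.
Volume V = 22 × 11 × 3 = 726 m³.
Sabine: RT60 = 0.161 × 726 / 199.710 = 0.59 s.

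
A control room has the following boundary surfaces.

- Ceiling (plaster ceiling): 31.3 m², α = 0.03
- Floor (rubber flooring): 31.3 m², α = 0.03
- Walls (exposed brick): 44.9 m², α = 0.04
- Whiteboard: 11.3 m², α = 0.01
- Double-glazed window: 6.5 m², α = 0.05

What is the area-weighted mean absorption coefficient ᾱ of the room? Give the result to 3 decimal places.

S = Σ Sᵢ = 31.3 + 31.3 + 44.9 + 11.3 + 6.5 = 125.3 m².
Weighted sum Σ Sα = 4.112.
ᾱ = 4.112 / 125.3 = 0.033.

0.033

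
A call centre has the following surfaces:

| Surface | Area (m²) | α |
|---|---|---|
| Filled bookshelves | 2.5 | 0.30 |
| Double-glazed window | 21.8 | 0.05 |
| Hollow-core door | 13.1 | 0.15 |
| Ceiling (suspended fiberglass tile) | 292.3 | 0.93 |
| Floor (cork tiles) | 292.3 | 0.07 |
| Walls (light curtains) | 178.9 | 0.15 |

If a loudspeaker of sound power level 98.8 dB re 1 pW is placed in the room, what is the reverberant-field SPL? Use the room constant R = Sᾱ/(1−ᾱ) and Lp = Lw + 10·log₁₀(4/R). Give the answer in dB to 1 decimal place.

Σ(Sᵢαᵢ) = 2.5×0.30 + 21.8×0.05 + 13.1×0.15 + 292.3×0.93 + 292.3×0.07 + 178.9×0.15 = 322.940; total area S = 800.9 m².
ᾱ = 0.4032, so room constant R = A/(1−ᾱ) = 541.119 m².
Lp = Lw + 10 log₁₀(4/R) = 98.8 -21.31 = 77.5 dB.

77.5 dB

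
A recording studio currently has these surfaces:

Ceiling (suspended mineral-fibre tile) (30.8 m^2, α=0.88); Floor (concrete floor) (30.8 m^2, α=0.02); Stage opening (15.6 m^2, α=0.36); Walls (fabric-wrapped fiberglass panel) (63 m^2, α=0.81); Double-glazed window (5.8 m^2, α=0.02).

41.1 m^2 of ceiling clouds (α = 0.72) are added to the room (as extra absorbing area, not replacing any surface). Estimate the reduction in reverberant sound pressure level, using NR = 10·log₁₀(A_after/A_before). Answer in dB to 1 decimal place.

A_before = Σ Sᵢαᵢ = 30.8·0.88 + 30.8·0.02 + 15.6·0.36 + 63·0.81 + 5.8·0.02 = 84.482 sabins.
Treatment contributes 41.1·0.72 = 29.592 sabins.
New total A_after = 114.074 sabins.
NR = 10·log₁₀(114.074/84.482) = 1.3 dB.

1.3 dB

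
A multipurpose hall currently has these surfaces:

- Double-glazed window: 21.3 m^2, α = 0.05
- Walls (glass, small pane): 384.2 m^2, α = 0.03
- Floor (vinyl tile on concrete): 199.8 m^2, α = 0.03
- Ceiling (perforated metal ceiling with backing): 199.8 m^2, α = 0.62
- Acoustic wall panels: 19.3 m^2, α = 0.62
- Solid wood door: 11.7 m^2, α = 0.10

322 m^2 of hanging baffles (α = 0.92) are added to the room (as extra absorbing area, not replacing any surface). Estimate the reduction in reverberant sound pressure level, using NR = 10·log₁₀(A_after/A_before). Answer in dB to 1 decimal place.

Total absorption A_before = 21.3×0.05 + 384.2×0.03 + 199.8×0.03 + 199.8×0.62 + 19.3×0.62 + 11.7×0.10
  = 1.065 + 11.526 + 5.994 + 123.876 + 11.966 + 1.170 = 155.597 m^2 sabins.
Treatment contributes 322·0.92 = 296.240 sabins.
New total A_after = 451.837 sabins.
NR = 10·log₁₀(451.837/155.597) = 4.6 dB.

4.6 dB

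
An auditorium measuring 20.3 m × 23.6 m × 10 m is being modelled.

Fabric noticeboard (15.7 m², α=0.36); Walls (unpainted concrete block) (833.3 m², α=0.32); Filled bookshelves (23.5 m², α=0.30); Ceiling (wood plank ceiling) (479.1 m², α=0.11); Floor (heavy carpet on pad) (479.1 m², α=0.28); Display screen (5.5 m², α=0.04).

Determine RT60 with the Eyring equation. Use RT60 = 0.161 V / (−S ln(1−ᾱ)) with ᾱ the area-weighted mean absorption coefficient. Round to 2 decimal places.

1.43 s

Total surface area S = 15.7 + 833.3 + 23.5 + 479.1 + 479.1 + 5.5 = 1836.2 m².
Σ(Sᵢαᵢ) = 15.7×0.36 + 833.3×0.32 + 23.5×0.30 + 479.1×0.11 + 479.1×0.28 + 5.5×0.04 = 466.427.
ᾱ = 466.427 / 1836.2 = 0.2540.
Eyring denominator: −S ln(1−ᾱ) = 538.061.
V = 20.3 × 23.6 × 10 = 4790.8 m³.
RT60 = 0.161 × 4790.8 / 538.061 = 1.43 s.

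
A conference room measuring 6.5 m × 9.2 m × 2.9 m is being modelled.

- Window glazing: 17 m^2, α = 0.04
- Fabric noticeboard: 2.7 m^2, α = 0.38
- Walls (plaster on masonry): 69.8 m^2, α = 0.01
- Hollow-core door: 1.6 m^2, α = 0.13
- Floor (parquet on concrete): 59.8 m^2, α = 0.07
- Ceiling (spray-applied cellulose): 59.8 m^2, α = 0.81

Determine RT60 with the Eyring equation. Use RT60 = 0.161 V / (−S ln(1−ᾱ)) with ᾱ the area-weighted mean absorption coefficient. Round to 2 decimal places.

0.44 s

Total surface area S = 17 + 2.7 + 69.8 + 1.6 + 59.8 + 59.8 = 210.7 m^2.
Absorption A = 17·0.04 + 2.7·0.38 + 69.8·0.01 + 1.6·0.13 + 59.8·0.07 + 59.8·0.81 = 55.236 sabins.
Mean coefficient ᾱ = A/S = 0.2622.
Eyring denominator: −S ln(1−ᾱ) = 64.070.
V = 6.5 × 9.2 × 2.9 = 173.42 m³.
T = 0.161·V/[−S·ln(1−ᾱ)] = 0.161·173.42/64.070 = 0.44 s.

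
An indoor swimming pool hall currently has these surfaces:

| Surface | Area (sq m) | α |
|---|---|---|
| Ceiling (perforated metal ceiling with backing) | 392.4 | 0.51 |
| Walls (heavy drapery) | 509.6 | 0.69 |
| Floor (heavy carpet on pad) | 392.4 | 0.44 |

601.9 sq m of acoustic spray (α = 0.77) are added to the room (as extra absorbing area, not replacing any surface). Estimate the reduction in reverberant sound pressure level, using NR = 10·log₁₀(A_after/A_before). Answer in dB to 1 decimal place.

A_before = Σ Sᵢαᵢ = 392.4×0.51 + 509.6×0.69 + 392.4×0.44 = 724.404 sabins.
Treatment contributes 601.9·0.77 = 463.463 sabins.
New total A_after = 1187.867 sabins.
NR = 10·log₁₀(1187.867/724.404) = 2.1 dB.

2.1 dB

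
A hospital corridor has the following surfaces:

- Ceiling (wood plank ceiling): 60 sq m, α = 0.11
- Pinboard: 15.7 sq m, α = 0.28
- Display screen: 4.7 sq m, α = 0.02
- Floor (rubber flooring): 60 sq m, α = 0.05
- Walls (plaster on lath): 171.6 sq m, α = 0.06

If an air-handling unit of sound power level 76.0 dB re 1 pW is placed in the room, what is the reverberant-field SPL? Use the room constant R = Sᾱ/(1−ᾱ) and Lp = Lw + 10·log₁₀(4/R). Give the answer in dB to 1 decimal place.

Σ(Sᵢαᵢ) = 60×0.11 + 15.7×0.28 + 4.7×0.02 + 60×0.05 + 171.6×0.06 = 24.386; total area S = 312.0 sq m.
ᾱ = 0.0782, so room constant R = A/(1−ᾱ) = 26.455 sq m.
Lp = Lw + 10 log₁₀(4/R) = 76.0 -8.20 = 67.8 dB.

67.8 dB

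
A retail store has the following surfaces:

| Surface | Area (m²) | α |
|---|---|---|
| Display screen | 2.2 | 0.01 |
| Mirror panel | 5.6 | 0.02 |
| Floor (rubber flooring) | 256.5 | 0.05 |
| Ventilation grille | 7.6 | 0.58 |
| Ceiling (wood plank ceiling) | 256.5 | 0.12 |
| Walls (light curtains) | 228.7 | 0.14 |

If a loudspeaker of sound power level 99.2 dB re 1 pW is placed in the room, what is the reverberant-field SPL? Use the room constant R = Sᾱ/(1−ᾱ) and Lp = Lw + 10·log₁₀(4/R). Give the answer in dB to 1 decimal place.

Σ(Sᵢαᵢ) = 2.2·0.01 + 5.6·0.02 + 256.5·0.05 + 7.6·0.58 + 256.5·0.12 + 228.7·0.14 = 80.165; total area S = 757.1 m².
ᾱ = 80.165/757.1 = 0.1059; R = Sᾱ/(1−ᾱ) = 80.165/(1−0.1059) = 89.660 m².
Lp = Lw + 10 log₁₀(4/R) = 99.2 -13.51 = 85.7 dB.

85.7 dB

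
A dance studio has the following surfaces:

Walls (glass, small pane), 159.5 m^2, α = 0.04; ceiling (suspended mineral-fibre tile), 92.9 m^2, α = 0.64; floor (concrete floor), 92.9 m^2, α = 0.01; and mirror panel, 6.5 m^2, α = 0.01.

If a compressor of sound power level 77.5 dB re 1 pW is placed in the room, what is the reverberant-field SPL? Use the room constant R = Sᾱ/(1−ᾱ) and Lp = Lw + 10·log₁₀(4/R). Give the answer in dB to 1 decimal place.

A = 66.830 sabins; S = 351.8 m^2.
ᾱ = 66.830/351.8 = 0.1900; R = Sᾱ/(1−ᾱ) = 66.830/(1−0.1900) = 82.506 m^2.
Lp = 77.5 + 10·log₁₀(4/82.506) = 77.5 + (-13.14) = 64.4 dB.

64.4 dB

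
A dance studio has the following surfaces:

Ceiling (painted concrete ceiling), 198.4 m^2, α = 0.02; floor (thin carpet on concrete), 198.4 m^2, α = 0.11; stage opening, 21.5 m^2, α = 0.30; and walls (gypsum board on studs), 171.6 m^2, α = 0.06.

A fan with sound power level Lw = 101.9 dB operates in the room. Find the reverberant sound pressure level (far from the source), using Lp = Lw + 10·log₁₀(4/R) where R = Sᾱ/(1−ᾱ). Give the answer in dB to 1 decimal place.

A = 42.538 sabins; S = 589.9 m^2.
ᾱ = 0.0721, so room constant R = A/(1−ᾱ) = 45.843 m^2.
Lp = 101.9 + 10·log₁₀(4/45.843) = 101.9 + (-10.59) = 91.3 dB.

91.3 dB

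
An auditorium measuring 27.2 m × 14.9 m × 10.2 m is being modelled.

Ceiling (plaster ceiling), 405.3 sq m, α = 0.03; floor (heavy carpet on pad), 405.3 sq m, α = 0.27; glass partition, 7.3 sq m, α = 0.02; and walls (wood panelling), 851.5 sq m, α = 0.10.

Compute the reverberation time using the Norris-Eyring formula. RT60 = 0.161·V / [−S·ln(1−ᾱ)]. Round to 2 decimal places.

3.01 sec

S = Σ Sᵢ = 1669.4 sq m.
Σ(Sᵢαᵢ) = 405.3×0.03 + 405.3×0.27 + 7.3×0.02 + 851.5×0.10 = 206.886.
ᾱ = 206.886 / 1669.4 = 0.1239.
Eyring denominator: −S ln(1−ᾱ) = 220.820.
V = 27.2 × 14.9 × 10.2 = 4133.856 m³.
RT60 = 0.161 × 4133.856 / 220.820 = 3.01 s.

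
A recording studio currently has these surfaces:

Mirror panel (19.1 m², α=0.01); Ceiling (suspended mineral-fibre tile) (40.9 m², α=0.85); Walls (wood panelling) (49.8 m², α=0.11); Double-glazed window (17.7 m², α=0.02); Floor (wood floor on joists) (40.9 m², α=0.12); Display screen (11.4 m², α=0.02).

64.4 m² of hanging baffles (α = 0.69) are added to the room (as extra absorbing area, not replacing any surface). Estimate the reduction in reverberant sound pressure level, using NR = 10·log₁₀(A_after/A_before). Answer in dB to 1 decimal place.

2.9 dB

Summing Sᵢαᵢ: 0.191 + 34.765 + 5.478 + 0.354 + 4.908 + 0.228 → A_before = 45.924 sabins.
Added absorption = 64.4 × 0.69 = 44.436 sabins.
A_after = 45.924 + 44.436 = 90.360 sabins.
NR = 10·log₁₀(90.360/45.924) = 2.9 dB.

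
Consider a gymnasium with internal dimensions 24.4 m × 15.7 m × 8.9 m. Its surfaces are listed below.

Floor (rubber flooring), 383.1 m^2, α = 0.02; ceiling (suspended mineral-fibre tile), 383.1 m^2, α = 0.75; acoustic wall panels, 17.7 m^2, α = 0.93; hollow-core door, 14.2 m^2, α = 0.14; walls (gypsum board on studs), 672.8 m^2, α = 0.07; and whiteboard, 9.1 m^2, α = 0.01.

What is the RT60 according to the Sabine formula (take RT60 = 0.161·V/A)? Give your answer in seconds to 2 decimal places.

1.52 s

Total absorption A = 383.1×0.02 + 383.1×0.75 + 17.7×0.93 + 14.2×0.14 + 672.8×0.07 + 9.1×0.01
  = 7.662 + 287.325 + 16.461 + 1.988 + 47.096 + 0.091 = 360.623 m^2 sabins.
Volume V = 24.4 × 15.7 × 8.9 = 3409.412 m³.
T = 0.161 V/A = 0.161·3409.412/360.623 = 1.52 s.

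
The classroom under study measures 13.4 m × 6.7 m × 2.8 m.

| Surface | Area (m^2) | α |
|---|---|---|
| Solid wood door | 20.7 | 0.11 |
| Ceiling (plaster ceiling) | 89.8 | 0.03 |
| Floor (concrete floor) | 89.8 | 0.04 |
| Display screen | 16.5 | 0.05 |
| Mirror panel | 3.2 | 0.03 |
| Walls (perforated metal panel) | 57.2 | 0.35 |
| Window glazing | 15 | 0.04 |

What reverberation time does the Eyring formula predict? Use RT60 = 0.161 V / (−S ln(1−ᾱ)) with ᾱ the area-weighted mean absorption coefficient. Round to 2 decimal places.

S = Σ Sᵢ = 292.2 m^2.
Σ(Sᵢαᵢ) = 20.7×0.11 + 89.8×0.03 + 89.8×0.04 + 16.5×0.05 + 3.2×0.03 + 57.2×0.35 + 15×0.04 = 30.104.
ᾱ = 30.104 / 292.2 = 0.1030.
−S·ln(1−ᾱ) = −292.2 × ln(1 − 0.1030) = 31.762.
V = 13.4 × 6.7 × 2.8 = 251.384 m³.
RT60 = 0.161 × 251.384 / 31.762 = 1.27 s.

1.27 seconds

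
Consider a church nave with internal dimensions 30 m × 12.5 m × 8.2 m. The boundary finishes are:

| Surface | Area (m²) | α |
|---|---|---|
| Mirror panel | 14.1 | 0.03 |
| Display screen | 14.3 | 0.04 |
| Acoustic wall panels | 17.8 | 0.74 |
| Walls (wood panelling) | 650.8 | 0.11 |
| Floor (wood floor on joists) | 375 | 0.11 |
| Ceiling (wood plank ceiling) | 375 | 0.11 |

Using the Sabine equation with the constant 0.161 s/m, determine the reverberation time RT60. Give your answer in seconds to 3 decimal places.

Equivalent absorption area: A = 14.1·0.03 + 14.3·0.04 + 17.8·0.74 + 650.8·0.11 + 375·0.11 + 375·0.11 = 168.255 m².
V = 30·12.5·8.2 = 3075 m³.
T = 0.161 V/A = 0.161·3075/168.255 = 2.942 s.

2.942 sec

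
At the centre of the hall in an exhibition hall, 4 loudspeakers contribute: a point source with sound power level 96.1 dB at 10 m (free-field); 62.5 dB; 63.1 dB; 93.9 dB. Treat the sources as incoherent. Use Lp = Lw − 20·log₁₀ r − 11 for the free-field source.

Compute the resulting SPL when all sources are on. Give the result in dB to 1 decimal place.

93.9 dB

Source at 10 m: Lp = 96.1 − 20·log₁₀(10) − 11 = 65.1 dB.
Converting to relative power and adding: 10^(65.1/10) + 10^(62.5/10) + 10^(63.1/10) + 10^(93.9/10) = 2.462e+09.
L_total = 10·log₁₀(2.462e+09) = 93.9 dB.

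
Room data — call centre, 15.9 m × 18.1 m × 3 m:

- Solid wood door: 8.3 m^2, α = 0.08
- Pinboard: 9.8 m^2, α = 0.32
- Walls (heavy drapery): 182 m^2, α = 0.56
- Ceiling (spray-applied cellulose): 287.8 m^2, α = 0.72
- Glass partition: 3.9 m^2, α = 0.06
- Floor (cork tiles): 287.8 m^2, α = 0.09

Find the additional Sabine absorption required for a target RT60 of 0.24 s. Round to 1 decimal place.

240.1 sabins

Summing Sᵢαᵢ: 0.664 + 3.136 + 101.920 + 207.216 + 0.234 + 25.902 → A₁ = 339.072 sabins.
Target A₂ = 0.161·863.37/0.24 = 579.177 sabins (V = 863.37 m³).
Additional absorption ΔA = 579.177 − 339.072 = 240.1 sabins.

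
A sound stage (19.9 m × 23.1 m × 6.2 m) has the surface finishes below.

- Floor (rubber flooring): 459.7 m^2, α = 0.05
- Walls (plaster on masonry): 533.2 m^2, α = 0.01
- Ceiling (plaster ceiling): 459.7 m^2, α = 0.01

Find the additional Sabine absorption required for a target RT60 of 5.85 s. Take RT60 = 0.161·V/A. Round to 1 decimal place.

Total absorption A₁ = 459.7×0.05 + 533.2×0.01 + 459.7×0.01
  = 22.985 + 5.332 + 4.597 = 32.914 m^2 sabins.
For T = 5.85 s, need A₂ = 0.161·V/T = 0.161·2850.078/5.85 = 78.438 sabins.
ΔA = A₂ − A₁ = 78.438 − 32.914 = 45.5 sabins.

45.5 sabins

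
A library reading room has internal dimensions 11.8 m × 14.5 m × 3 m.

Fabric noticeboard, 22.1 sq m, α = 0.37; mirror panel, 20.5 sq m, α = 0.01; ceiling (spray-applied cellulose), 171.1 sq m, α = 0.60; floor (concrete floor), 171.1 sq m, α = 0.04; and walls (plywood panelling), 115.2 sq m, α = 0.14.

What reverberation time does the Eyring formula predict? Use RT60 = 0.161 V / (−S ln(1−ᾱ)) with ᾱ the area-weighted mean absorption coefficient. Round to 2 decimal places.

0.53 s

Total surface area S = 22.1 + 20.5 + 171.1 + 171.1 + 115.2 = 500.0 sq m.
Absorption A = 22.1×0.37 + 20.5×0.01 + 171.1×0.60 + 171.1×0.04 + 115.2×0.14 = 134.014 sabins.
Mean coefficient ᾱ = A/S = 0.2680.
−S·ln(1−ᾱ) = −500.0 × ln(1 − 0.2680) = 155.987.
V = 11.8 × 14.5 × 3 = 513.3 m³.
RT60 = 0.161 × 513.3 / 155.987 = 0.53 s.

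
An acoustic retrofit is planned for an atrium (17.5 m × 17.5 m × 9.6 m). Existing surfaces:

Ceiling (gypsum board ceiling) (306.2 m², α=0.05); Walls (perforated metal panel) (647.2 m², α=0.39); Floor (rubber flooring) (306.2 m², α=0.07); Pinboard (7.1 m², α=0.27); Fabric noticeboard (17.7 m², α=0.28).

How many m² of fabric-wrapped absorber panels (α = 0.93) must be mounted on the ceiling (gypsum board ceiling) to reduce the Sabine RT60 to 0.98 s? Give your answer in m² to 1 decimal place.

Summing Sᵢαᵢ: 15.310 + 252.408 + 21.434 + 1.917 + 4.956 → A₁ = 296.025 sabins.
V = 2940 m³. Target absorption A₂ = 0.161 × 2940 / 0.98 = 483.000 sabins.
ΔA needed = 483.000 − 296.025 = 186.975 sabins.
Net gain per m²: Δα = 0.93 − 0.05 = 0.88.
Area = ΔA/Δα = 186.975/0.88 = 212.5 m².

212.5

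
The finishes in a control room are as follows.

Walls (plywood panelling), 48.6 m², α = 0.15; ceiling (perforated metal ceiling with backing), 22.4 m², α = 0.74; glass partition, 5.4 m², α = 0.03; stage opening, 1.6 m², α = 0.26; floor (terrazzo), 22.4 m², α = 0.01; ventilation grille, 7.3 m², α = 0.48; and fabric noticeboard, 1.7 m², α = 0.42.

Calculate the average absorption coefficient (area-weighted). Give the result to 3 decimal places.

Total surface area S = 109.4 m².
A = 48.6*0.15 + 22.4*0.74 + 5.4*0.03 + 1.6*0.26 + 22.4*0.01 + 7.3*0.48 + 1.7*0.42 = 28.886 sabins.
ᾱ = 28.886 / 109.4 = 0.264.

0.264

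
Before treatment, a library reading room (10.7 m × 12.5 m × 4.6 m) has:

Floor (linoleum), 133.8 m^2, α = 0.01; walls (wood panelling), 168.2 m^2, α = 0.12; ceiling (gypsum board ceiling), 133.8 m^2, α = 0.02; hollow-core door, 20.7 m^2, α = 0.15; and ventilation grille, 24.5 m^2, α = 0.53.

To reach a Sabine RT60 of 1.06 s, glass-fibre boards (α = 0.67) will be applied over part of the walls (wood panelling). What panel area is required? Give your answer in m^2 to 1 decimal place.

Total absorption A₁ = 133.8·0.01 + 168.2·0.12 + 133.8·0.02 + 20.7·0.15 + 24.5·0.53
  = 1.338 + 20.184 + 2.676 + 3.105 + 12.985 = 40.288 m^2 sabins.
Required A₂ = 0.161·615.25/1.06 = 93.448 sabins.
ΔA needed = 93.448 − 40.288 = 53.160 sabins.
Net gain per m^2: Δα = 0.67 − 0.12 = 0.55.
Area = ΔA/Δα = 53.160/0.55 = 96.7 m^2.

96.7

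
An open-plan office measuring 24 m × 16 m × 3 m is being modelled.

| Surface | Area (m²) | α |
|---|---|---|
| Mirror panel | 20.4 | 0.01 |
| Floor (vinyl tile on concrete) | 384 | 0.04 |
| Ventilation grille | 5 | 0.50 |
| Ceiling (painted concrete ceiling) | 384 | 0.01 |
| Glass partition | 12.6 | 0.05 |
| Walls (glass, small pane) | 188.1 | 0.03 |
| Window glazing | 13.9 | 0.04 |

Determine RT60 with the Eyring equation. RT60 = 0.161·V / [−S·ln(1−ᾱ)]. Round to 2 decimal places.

S = Σ Sᵢ = 1008.0 m².
Absorption A = 20.4·0.01 + 384·0.04 + 5·0.50 + 384·0.01 + 12.6·0.05 + 188.1·0.03 + 13.9·0.04 = 28.733 sabins.
Mean coefficient ᾱ = A/S = 0.0285.
−S·ln(1−ᾱ) = −1008.0 × ln(1 − 0.0285) = 29.145.
V = 24 × 16 × 3 = 1152 m³.
RT60 = 0.161 × 1152 / 29.145 = 6.36 s.

6.36 seconds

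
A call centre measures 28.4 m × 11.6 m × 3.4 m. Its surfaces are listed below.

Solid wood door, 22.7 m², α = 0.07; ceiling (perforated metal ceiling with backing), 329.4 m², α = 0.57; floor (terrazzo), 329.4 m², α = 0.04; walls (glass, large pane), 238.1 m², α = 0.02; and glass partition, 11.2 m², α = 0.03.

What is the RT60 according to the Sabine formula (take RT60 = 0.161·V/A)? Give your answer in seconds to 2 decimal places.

0.87 s

Summing Sᵢαᵢ: 1.589 + 187.758 + 13.176 + 4.762 + 0.336 → A = 207.621 sabins.
Volume V = 28.4 × 11.6 × 3.4 = 1120.096 m³.
RT60 = 0.161 · V / A = 0.161 × 1120.096 / 207.621 = 0.87 s.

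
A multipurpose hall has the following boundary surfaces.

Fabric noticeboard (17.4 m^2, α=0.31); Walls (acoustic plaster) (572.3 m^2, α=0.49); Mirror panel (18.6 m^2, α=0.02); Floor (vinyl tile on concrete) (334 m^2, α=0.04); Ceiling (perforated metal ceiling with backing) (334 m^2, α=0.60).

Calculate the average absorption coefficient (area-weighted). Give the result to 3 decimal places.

0.392

Total surface area S = 1276.3 m^2.
Weighted sum Σ Sα = 499.953.
ᾱ = A/S = 0.392.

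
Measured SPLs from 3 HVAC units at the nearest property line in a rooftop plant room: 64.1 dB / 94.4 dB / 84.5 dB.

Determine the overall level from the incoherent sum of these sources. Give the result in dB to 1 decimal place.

94.8 dB

Σ 10^(Lᵢ/10) = 3.039e+09.
Combined level = 10 log₁₀(3.039e+09) = 94.8 dB.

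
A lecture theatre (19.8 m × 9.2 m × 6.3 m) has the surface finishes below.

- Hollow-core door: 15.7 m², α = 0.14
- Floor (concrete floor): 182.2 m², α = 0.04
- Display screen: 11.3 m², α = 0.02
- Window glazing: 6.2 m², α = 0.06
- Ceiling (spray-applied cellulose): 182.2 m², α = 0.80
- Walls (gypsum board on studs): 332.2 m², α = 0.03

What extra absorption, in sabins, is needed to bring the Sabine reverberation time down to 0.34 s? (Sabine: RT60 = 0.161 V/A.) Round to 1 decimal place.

377.6 sabins

Total absorption A₁ = 15.7·0.14 + 182.2·0.04 + 11.3·0.02 + 6.2·0.06 + 182.2·0.80 + 332.2·0.03
  = 2.198 + 7.288 + 0.226 + 0.372 + 145.760 + 9.966 = 165.810 m² sabins.
For T = 0.34 s, need A₂ = 0.161·V/T = 0.161·1147.608/0.34 = 543.426 sabins.
Shortfall: 543.426 − 165.810 = 377.6 sabins.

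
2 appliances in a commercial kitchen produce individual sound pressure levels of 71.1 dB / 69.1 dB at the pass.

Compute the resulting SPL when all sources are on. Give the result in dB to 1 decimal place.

Σ 10^(Lᵢ/10) = 2.101e+07.
L_total = 10·log₁₀(2.101e+07) = 73.2 dB.

73.2 dB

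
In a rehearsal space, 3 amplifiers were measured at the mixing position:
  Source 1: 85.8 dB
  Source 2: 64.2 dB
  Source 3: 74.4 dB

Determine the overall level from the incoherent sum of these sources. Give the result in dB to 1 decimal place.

Sum in the linear (power) domain: Σ 10^(Lᵢ/10) = 10^(85.8/10) + 10^(64.2/10) + 10^(74.4/10) = 4.104e+08.
Combined level = 10 log₁₀(4.104e+08) = 86.1 dB.

86.1 dB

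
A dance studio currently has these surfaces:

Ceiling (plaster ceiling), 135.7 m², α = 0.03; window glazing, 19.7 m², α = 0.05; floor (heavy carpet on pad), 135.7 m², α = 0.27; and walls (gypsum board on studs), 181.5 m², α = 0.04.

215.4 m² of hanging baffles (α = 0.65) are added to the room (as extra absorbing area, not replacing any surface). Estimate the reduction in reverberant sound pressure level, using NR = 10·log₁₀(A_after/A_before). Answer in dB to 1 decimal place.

5.9 dB

Summing Sᵢαᵢ: 4.071 + 0.985 + 36.639 + 7.260 → A_before = 48.955 sabins.
Treatment contributes 215.4·0.65 = 140.010 sabins.
A_after = 48.955 + 140.010 = 188.965 sabins.
NR = 10·log₁₀(188.965/48.955) = 5.9 dB.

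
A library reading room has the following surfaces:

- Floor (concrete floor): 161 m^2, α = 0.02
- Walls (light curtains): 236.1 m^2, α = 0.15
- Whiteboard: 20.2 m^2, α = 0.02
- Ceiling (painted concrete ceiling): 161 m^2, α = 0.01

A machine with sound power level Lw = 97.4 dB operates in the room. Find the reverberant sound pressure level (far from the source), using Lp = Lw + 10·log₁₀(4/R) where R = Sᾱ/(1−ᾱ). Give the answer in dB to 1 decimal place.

87.0 dB

A = 40.649 sabins; S = 578.3 m^2.
ᾱ = 40.649/578.3 = 0.0703; R = Sᾱ/(1−ᾱ) = 40.649/(1−0.0703) = 43.723 m^2.
Lp = 97.4 + 10·log₁₀(4/43.723) = 97.4 + (-10.39) = 87.0 dB.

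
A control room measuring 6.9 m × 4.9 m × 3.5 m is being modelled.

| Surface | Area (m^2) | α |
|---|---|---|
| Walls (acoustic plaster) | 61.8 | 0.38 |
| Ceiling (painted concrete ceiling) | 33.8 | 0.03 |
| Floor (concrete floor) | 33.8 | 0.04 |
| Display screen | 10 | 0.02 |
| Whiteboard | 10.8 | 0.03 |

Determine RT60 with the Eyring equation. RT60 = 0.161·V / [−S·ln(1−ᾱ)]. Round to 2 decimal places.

0.66 sec

S = Σ Sᵢ = 150.2 m^2.
Σ(Sᵢαᵢ) = 61.8×0.38 + 33.8×0.03 + 33.8×0.04 + 10×0.02 + 10.8×0.03 = 26.374.
Mean coefficient ᾱ = A/S = 0.1756.
−S·ln(1−ᾱ) = −150.2 × ln(1 − 0.1756) = 29.004.
V = 6.9 × 4.9 × 3.5 = 118.335 m³.
RT60 = 0.161 × 118.335 / 29.004 = 0.66 s.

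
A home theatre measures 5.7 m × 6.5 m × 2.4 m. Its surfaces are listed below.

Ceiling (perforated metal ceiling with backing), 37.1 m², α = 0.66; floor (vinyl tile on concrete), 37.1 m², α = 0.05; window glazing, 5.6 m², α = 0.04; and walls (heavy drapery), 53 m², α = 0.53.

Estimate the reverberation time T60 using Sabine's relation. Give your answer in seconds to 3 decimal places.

Summing Sᵢαᵢ: 24.486 + 1.855 + 0.224 + 28.090 → A = 54.655 sabins.
V = 5.7·6.5·2.4 = 88.92 m³.
RT60 = 0.161 · V / A = 0.161 × 88.92 / 54.655 = 0.262 s.

0.262 s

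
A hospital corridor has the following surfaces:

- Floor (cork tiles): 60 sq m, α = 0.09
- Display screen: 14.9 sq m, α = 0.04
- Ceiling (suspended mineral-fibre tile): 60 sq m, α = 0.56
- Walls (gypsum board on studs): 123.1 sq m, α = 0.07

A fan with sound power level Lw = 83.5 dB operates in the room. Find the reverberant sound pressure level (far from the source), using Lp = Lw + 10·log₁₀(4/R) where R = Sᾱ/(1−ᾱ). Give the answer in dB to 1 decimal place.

A = 48.213 sabins; S = 258.0 sq m.
ᾱ = 0.1869, so room constant R = A/(1−ᾱ) = 59.295 sq m.
Lp = 83.5 + 10·log₁₀(4/59.295) = 83.5 + (-11.71) = 71.8 dB.

71.8 dB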